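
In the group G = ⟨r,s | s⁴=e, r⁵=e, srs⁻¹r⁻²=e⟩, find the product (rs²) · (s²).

Compute (rs²) · (s²) by multiplying left to right and reducing via the relations at each step:
  (rs²) · s² = r

Answer: r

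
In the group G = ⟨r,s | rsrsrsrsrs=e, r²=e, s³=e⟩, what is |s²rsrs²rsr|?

Compute successive powers until reaching e:
  (s²rsrs²rsr)¹ = s²rsrs²rsr, (s²rsrs²rsr)² = rs²rs, (s²rsrs²rsr)³ = s²rsr, (s²rsrs²rsr)⁴ = rs²rsrs²rs, (s²rsrs²rsr)⁵ = e.
The smallest positive k with (s²rsrs²rsr)ᵏ = e is 5.

Answer: 5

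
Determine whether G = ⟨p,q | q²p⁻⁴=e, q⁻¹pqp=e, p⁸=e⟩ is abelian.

p·q = pq but q·p = p³q⁻¹, so p·q ≠ q·p and G is not abelian.

Answer: No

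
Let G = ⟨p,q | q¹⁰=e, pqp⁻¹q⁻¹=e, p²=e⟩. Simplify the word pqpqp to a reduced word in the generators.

Multiply left to right, reducing at each step:
  p · q = pq
  (pq) · p = q
  q · q = q²
  (q²) · p = pq²

Answer: pq²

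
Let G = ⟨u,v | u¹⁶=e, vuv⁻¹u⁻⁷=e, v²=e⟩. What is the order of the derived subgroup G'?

G' = [G, G] is generated by all commutators. The generator-pair commutators are: [u, v] = u¹⁰.
The subgroup they normally generate is {e, u², u⁴, u⁶, u⁸, u¹⁰, u¹², u¹⁴}, of order 8.
Check: |G/G'| = 32/8 = 4 is the order of the abelianisation.

Answer: 8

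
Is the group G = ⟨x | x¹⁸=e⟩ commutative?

G has a single generator, so G is cyclic and hence abelian.

Answer: Yes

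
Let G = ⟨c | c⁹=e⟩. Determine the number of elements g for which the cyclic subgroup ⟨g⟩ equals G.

G is cyclic of order 9. An element generates G iff its order is 9, and a cyclic group of order 9 has exactly φ(9) = 6 such elements.

Answer: 6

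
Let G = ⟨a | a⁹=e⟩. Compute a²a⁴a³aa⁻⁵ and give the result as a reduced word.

Multiply left to right, reducing at each step:
  (a²) · a⁴ = a⁶
  (a⁶) · a³ = e
  e · a = a
  a · a⁻⁵ = a⁵

Answer: a⁵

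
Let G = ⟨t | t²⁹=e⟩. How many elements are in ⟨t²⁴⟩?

|⟨t²⁴⟩| equals the order of t²⁴. Compute successive powers until reaching e:
  (t²⁴)¹ = t²⁴, (t²⁴)² = t¹⁹, (t²⁴)³ = t¹⁴, (t²⁴)⁴ = t⁹, (t²⁴)⁵ = t⁴, (t²⁴)⁶ = t²⁸, (t²⁴)⁷ = t²³, (t²⁴)⁸ = t¹⁸, (t²⁴)⁹ = t¹³, (t²⁴)¹⁰ = t⁸, (t²⁴)¹¹ = t³, (t²⁴)¹² = t²⁷, (t²⁴)¹³ = t²², (t²⁴)¹⁴ = t¹⁷, (t²⁴)¹⁵ = t¹², (t²⁴)¹⁶ = t⁷, (t²⁴)¹⁷ = t², (t²⁴)¹⁸ = t²⁶, (t²⁴)¹⁹ = t²¹, (t²⁴)²⁰ = t¹⁶, (t²⁴)²¹ = t¹¹, (t²⁴)²² = t⁶, (t²⁴)²³ = t, (t²⁴)²⁴ = t²⁵, (t²⁴)²⁵ = t²⁰, (t²⁴)²⁶ = t¹⁵, (t²⁴)²⁷ = t¹⁰, (t²⁴)²⁸ = t⁵, (t²⁴)²⁹ = e.
The smallest positive k with (t²⁴)ᵏ = e is 29, so |⟨t²⁴⟩| = 29.

Answer: 29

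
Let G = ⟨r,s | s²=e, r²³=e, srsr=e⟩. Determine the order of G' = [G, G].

G' = [G, G] is generated by all commutators. The generator-pair commutators are: [r, s] = r².
The subgroup they normally generate is {e, r, r², r³, r⁴, r⁵, r⁶, r⁷, r⁸, r⁹, r¹⁰, r¹¹, r¹², r¹³, r¹⁴, r¹⁵, r¹⁶, r¹⁷, r¹⁸, r¹⁹, r²⁰, r²¹, r²²}, of order 23.
Check: |G/G'| = 46/23 = 2 is the order of the abelianisation.

Answer: 23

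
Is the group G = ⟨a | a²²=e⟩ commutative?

G has a single generator, so G is cyclic and hence abelian.

Answer: Yes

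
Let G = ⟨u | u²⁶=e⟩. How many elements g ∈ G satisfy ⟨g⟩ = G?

G is cyclic of order 26. An element generates G iff its order is 26, and a cyclic group of order 26 has exactly φ(26) = 12 such elements.

Answer: 12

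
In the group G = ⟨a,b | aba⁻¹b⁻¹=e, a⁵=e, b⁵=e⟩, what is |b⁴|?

Compute successive powers until reaching e:
  (b⁴)¹ = b⁴, (b⁴)² = b³, (b⁴)³ = b², (b⁴)⁴ = b, (b⁴)⁵ = e.
The smallest positive k with (b⁴)ᵏ = e is 5.

Answer: 5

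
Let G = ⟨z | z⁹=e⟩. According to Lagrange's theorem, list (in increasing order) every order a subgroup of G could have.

|G| = 9 = 3². By Lagrange's theorem the order of any subgroup divides 9; the divisors of 9 are 1, 3, 9.

Answer: 1, 3, 9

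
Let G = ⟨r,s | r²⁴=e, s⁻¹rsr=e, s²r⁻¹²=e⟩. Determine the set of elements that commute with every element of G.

An element z ∈ Z(G) iff z commutes with every generator.
For example r¹² is central: (r¹²)·r = r¹³ = r·(r¹²); (r¹²)·s = s⁻¹ = s·(r¹²).
Whereas r ∉ Z(G) since r·s = rs ≠ r¹¹s⁻¹ = s·r.
Checking each of the 48 elements this way gives Z(G) = {e, r¹²}, of order 2.

Answer: {e, r¹²}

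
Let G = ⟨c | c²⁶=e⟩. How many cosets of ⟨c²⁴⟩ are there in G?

First find ord(c²⁴) by computing successive powers:
  (c²⁴)¹ = c²⁴, (c²⁴)² = c²², (c²⁴)³ = c²⁰, (c²⁴)⁴ = c¹⁸, (c²⁴)⁵ = c¹⁶, (c²⁴)⁶ = c¹⁴, (c²⁴)⁷ = c¹², (c²⁴)⁸ = c¹⁰, (c²⁴)⁹ = c⁸, (c²⁴)¹⁰ = c⁶, (c²⁴)¹¹ = c⁴, (c²⁴)¹² = c², (c²⁴)¹³ = e.
So |⟨c²⁴⟩| = ord(c²⁴) = 13. With |G| = 26, by Lagrange [G : ⟨c²⁴⟩] = 26/13 = 2.

Answer: 2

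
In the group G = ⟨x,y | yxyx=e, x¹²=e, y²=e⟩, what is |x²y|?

Compute successive powers until reaching e:
  (x²y)¹ = x²y, (x²y)² = e.
The smallest positive k with (x²y)ᵏ = e is 2.

Answer: 2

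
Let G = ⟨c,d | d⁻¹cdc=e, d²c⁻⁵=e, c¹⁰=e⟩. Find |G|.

Enumerate words in the generators, reducing via the relations: the distinct elements are
  {c, d, e, cd, c², c³, c⁴, c⁵, c⁶, c⁷, c⁸, c⁹, c²d, c³d, c⁴d, d⁻¹, cd⁻¹, c²d⁻¹, c³d⁻¹, c⁴d⁻¹}.
No further products give new elements, so |G| = 20.

Answer: 20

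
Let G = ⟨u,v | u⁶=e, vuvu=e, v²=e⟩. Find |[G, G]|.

G' = [G, G] is generated by all commutators. The generator-pair commutators are: [u, v] = u².
The subgroup they normally generate is {e, u², u⁴}, of order 3.
Check: |G/G'| = 12/3 = 4 is the order of the abelianisation.

Answer: 3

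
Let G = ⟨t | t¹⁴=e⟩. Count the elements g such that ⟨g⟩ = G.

G is cyclic of order 14. An element generates G iff its order is 14, and a cyclic group of order 14 has exactly φ(14) = 6 such elements.

Answer: 6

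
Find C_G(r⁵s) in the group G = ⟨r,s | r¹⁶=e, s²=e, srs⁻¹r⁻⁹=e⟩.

⟨r⁵s⟩ ⊆ C_G(r⁵s) since powers of r⁵s commute with r⁵s; so |C_G(r⁵s)| ≥ |⟨r⁵s⟩| = 16.
By orbit–stabilizer, |C_G(r⁵s)| = |G| / |conj. class of r⁵s| = 32 / 2 = 16.
The 16 elements commuting with r⁵s are {e, r², r⁴, r⁶, r⁸, r¹⁰, r¹², r¹⁴, r⁹s, rs, r¹¹s, r³s, r¹³s, r⁵s, r¹⁵s, r⁷s}.

Answer: {e, r², r⁴, r⁶, r⁸, r¹⁰, r¹², r¹⁴, r⁹s, rs, r¹¹s, r³s, r¹³s, r⁵s, r¹⁵s, r⁷s}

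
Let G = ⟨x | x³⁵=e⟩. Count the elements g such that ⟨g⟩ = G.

G is cyclic of order 35. An element generates G iff its order is 35, and a cyclic group of order 35 has exactly φ(35) = 24 such elements.

Answer: 24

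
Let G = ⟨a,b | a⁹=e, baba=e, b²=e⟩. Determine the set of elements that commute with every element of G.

An element z ∈ Z(G) iff z commutes with every generator.
For example e is central: e·a = a = a·e; e·b = b = b·e.
Whereas a ∉ Z(G) since a·b = ab ≠ a⁸b = b·a.
Checking each of the 18 elements this way gives Z(G) = {e}, of order 1.

Answer: {e}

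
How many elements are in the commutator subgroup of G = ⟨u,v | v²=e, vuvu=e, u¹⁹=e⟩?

G' = [G, G] is generated by all commutators. The generator-pair commutators are: [u, v] = u².
The subgroup they normally generate is {e, u, u², u³, u⁴, u⁵, u⁶, u⁷, u⁸, u⁹, u¹⁰, u¹¹, u¹², u¹³, u¹⁴, u¹⁵, u¹⁶, u¹⁷, u¹⁸}, of order 19.
Check: |G/G'| = 38/19 = 2 is the order of the abelianisation.

Answer: 19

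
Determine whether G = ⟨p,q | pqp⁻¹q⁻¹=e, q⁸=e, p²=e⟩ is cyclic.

|G| = 16, but the maximum element order in G is 8 < 16. No single element generates all of G, so G is not cyclic.

Answer: No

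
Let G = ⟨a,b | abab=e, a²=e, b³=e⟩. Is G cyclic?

Every cyclic group is abelian. But a·b = ab while b·a = ab², so a·b ≠ b·a and G is not abelian. Hence G is not cyclic.

Answer: No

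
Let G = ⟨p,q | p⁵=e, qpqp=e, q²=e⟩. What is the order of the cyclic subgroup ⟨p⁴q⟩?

|⟨p⁴q⟩| equals the order of p⁴q. Compute successive powers until reaching e:
  (p⁴q)¹ = p⁴q, (p⁴q)² = e.
The smallest positive k with (p⁴q)ᵏ = e is 2, so |⟨p⁴q⟩| = 2.

Answer: 2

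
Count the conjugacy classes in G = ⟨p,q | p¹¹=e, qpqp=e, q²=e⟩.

The conjugacy classes (representative and size) are:
  [e] (size 1), [p¹⁰] (size 2), [p²] (size 2), [p³] (size 2), [p⁷] (size 2), [p⁶] (size 2), [p²q] (size 11).
Class equation: 1 + 2 + 2 + 2 + 2 + 2 + 11 = 22 = |G|. So G has 7 conjugacy classes.

Answer: 7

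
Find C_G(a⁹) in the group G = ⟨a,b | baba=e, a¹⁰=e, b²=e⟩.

⟨a⁹⟩ ⊆ C_G(a⁹) since powers of a⁹ commute with a⁹; so |C_G(a⁹)| ≥ |⟨a⁹⟩| = 10.
By orbit–stabilizer, |C_G(a⁹)| = |G| / |conj. class of a⁹| = 20 / 2 = 10.
The 10 elements commuting with a⁹ are {e, a, a², a³, a⁴, a⁵, a⁶, a⁷, a⁸, a⁹}.

Answer: {e, a, a², a³, a⁴, a⁵, a⁶, a⁷, a⁸, a⁹}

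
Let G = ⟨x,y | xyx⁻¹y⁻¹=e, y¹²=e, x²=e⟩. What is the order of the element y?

Compute successive powers until reaching e:
  y¹ = y, y² = y², y³ = y³, y⁴ = y⁴, y⁵ = y⁵, y⁶ = y⁶, y⁷ = y⁷, y⁸ = y⁸, y⁹ = y⁹, y¹⁰ = y¹⁰, y¹¹ = y¹¹, y¹² = e.
The smallest positive k with yᵏ = e is 12.

Answer: 12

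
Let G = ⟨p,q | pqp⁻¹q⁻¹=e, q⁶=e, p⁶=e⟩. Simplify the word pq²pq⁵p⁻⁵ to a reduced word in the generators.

Multiply left to right, reducing at each step:
  p · q² = pq²
  (pq²) · p = p²q²
  (p²q²) · q⁵ = p²q
  (p²q) · p⁻⁵ = p³q

Answer: p³q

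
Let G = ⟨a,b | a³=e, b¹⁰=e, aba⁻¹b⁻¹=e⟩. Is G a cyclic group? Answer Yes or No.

|G| = 30. The element ab has order 30 (its powers give 30 distinct elements), so ⟨ab⟩ = G and G is cyclic.

Answer: Yes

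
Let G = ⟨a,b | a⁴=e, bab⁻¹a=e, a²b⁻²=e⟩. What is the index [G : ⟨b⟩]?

First find ord(b) by computing successive powers:
  b¹ = b, b² = a², b³ = b⁻¹, b⁴ = e.
So |⟨b⟩| = ord(b) = 4. With |G| = 8, by Lagrange [G : ⟨b⟩] = 8/4 = 2.

Answer: 2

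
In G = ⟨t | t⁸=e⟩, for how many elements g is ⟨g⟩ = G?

G is cyclic of order 8. An element generates G iff its order is 8, and a cyclic group of order 8 has exactly φ(8) = 4 such elements.

Answer: 4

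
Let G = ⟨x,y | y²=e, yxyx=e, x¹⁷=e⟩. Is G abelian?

x·y = xy but y·x = x¹⁶y, so x·y ≠ y·x and G is not abelian.

Answer: No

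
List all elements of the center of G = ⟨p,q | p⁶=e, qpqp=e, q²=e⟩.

An element z ∈ Z(G) iff z commutes with every generator.
For example p³ is central: (p³)·p = p⁴ = p·(p³); (p³)·q = p³q = q·(p³).
Whereas p ∉ Z(G) since p·q = pq ≠ p⁵q = q·p.
Checking each of the 12 elements this way gives Z(G) = {e, p³}, of order 2.

Answer: {e, p³}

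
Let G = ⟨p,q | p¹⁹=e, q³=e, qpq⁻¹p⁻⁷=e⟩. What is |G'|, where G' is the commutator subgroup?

G' = [G, G] is generated by all commutators. The generator-pair commutators are: [p, q] = p¹³.
The subgroup they normally generate is {e, p, p², p³, p⁴, p⁵, p⁶, p⁷, p⁸, p⁹, p¹⁰, p¹¹, p¹², p¹³, p¹⁴, p¹⁵, p¹⁶, p¹⁷, p¹⁸}, of order 19.
Check: |G/G'| = 57/19 = 3 is the order of the abelianisation.

Answer: 19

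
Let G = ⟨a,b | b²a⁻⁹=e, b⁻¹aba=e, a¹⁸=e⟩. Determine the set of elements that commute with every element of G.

An element z ∈ Z(G) iff z commutes with every generator.
For example a⁹ is central: (a⁹)·a = a¹⁰ = a·(a⁹); (a⁹)·b = b⁻¹ = b·(a⁹).
Whereas a ∉ Z(G) since a·b = ab ≠ a⁸b⁻¹ = b·a.
Checking each of the 36 elements this way gives Z(G) = {e, a⁹}, of order 2.

Answer: {e, a⁹}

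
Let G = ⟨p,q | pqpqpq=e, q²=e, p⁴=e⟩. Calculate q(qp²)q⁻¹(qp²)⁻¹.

[q, (qp²)] = q·(qp²)·q⁻¹·(qp²)⁻¹.
  q · (qp²) = p²
  (p²) · q = p²q
  (p²q) · (p²q) = p²qp²q

Answer: p²qp²q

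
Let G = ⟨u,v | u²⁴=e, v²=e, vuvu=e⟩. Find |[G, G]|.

G' = [G, G] is generated by all commutators. The generator-pair commutators are: [u, v] = u².
The subgroup they normally generate is {e, u², u⁴, u⁶, u⁸, u¹⁰, u¹², u¹⁴, u¹⁶, u¹⁸, u²⁰, u²²}, of order 12.
Check: |G/G'| = 48/12 = 4 is the order of the abelianisation.

Answer: 12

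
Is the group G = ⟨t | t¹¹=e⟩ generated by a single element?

|G| = 11. The element t has order 11 (its powers give 11 distinct elements), so ⟨t⟩ = G and G is cyclic.

Answer: Yes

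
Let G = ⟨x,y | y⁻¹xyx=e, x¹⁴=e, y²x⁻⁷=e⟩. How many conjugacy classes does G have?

The conjugacy classes (representative and size) are:
  [e] (size 1), [x¹³] (size 2), [x¹²] (size 2), [x¹¹] (size 2), [x⁴] (size 2), [x⁵] (size 2), [x⁸] (size 2), [x⁷] (size 1), [x⁵y⁻¹] (size 7), [x⁵y] (size 7).
Class equation: 1 + 2 + 2 + 2 + 2 + 2 + 2 + 1 + 7 + 7 = 28 = |G|. So G has 10 conjugacy classes.

Answer: 10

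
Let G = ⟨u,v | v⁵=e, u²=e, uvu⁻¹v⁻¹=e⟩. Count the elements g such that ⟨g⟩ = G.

G is cyclic of order 10. An element generates G iff its order is 10, and a cyclic group of order 10 has exactly φ(10) = 4 such elements.

Answer: 4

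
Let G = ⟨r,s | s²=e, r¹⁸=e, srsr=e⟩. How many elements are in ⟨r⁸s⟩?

|⟨r⁸s⟩| equals the order of r⁸s. Compute successive powers until reaching e:
  (r⁸s)¹ = r⁸s, (r⁸s)² = e.
The smallest positive k with (r⁸s)ᵏ = e is 2, so |⟨r⁸s⟩| = 2.

Answer: 2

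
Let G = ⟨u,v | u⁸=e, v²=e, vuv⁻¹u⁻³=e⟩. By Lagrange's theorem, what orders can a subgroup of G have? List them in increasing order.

|G| = 16 = 2⁴. By Lagrange's theorem the order of any subgroup divides 16; the divisors of 16 are 1, 2, 4, 8, 16.

Answer: 1, 2, 4, 8, 16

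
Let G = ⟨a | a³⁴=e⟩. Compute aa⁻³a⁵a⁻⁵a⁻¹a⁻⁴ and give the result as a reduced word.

Multiply left to right, reducing at each step:
  a · a⁻³ = a³²
  (a³²) · a⁵ = a³
  (a³) · a⁻⁵ = a³²
  (a³²) · a⁻¹ = a³¹
  (a³¹) · a⁻⁴ = a²⁷

Answer: a²⁷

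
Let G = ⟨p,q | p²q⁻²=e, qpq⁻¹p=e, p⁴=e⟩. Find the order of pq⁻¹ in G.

Compute successive powers until reaching e:
  (pq⁻¹)¹ = pq⁻¹, (pq⁻¹)² = p², (pq⁻¹)³ = pq, (pq⁻¹)⁴ = e.
The smallest positive k with (pq⁻¹)ᵏ = e is 4.

Answer: 4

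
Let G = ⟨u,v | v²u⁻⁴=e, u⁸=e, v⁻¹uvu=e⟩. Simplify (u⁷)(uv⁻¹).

Compute (u⁷) · (uv⁻¹) by multiplying left to right and reducing via the relations at each step:
  (u⁷) · u = e
  e · v⁻¹ = v⁻¹

Answer: v⁻¹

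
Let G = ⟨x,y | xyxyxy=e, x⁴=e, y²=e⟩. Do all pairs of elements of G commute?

x·y = xy but y·x = yx, so x·y ≠ y·x and G is not abelian.

Answer: No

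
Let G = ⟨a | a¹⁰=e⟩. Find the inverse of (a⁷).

The order of (a⁷) is 10 (smallest k with (a⁷)ᵏ = e), so (a⁷)⁻¹ = (a⁷)⁹ = a³.
Check: (a⁷) · (a³) → (a⁷) · a³ = e, giving e as required.

Answer: a³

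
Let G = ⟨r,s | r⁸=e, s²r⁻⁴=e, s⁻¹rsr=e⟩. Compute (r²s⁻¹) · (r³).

Compute (r²s⁻¹) · (r³) by multiplying left to right and reducing via the relations at each step:
  (r²s⁻¹) · r³ = r³s

Answer: r³s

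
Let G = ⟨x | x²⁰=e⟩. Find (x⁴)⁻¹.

The order of (x⁴) is 5 (smallest k with (x⁴)ᵏ = e), so (x⁴)⁻¹ = (x⁴)⁴ = x¹⁶.
Check: (x⁴) · (x¹⁶) → (x⁴) · x¹⁶ = e, giving e as required.

Answer: x¹⁶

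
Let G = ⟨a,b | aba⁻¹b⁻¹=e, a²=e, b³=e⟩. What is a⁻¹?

The order of a is 2 (smallest k with aᵏ = e), so a⁻¹ = a¹ = a.
Check: a · a → a · a = e, giving e as required.

Answer: a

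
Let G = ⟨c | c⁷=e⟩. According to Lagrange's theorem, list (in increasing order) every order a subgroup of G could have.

|G| = 7 = 7. By Lagrange's theorem the order of any subgroup divides 7; the divisors of 7 are 1, 7.

Answer: 1, 7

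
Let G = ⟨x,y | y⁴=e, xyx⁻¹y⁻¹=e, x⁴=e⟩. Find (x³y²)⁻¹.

The order of (x³y²) is 4 (smallest k with (x³y²)ᵏ = e), so (x³y²)⁻¹ = (x³y²)³ = xy².
Check: (x³y²) · (xy²) → (x³y²) · x = y²;   (y²) · y² = e, giving e as required.

Answer: xy²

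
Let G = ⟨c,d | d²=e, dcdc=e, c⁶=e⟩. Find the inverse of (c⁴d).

The order of (c⁴d) is 2 (smallest k with (c⁴d)ᵏ = e), so (c⁴d)⁻¹ = (c⁴d)¹ = c⁴d.
Check: (c⁴d) · (c⁴d) → (c⁴d) · c⁴ = d;   d · d = e, giving e as required.

Answer: c⁴d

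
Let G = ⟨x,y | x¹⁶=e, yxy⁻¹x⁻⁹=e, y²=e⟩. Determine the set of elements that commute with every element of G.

An element z ∈ Z(G) iff z commutes with every generator.
For example x² is central: (x²)·x = x³ = x·(x²); (x²)·y = x²y = y·(x²).
Whereas x ∉ Z(G) since x·y = xy ≠ x⁹y = y·x.
Checking each of the 32 elements this way gives Z(G) = {e, x², x⁴, x⁶, x⁸, x¹⁰, x¹², x¹⁴}, of order 8.

Answer: {e, x², x⁴, x⁶, x⁸, x¹⁰, x¹², x¹⁴}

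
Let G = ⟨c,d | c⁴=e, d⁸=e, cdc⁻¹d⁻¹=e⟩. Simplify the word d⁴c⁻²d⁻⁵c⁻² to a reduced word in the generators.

Multiply left to right, reducing at each step:
  (d⁴) · c⁻² = c²d⁴
  (c²d⁴) · d⁻⁵ = c²d⁷
  (c²d⁷) · c⁻² = d⁷

Answer: d⁷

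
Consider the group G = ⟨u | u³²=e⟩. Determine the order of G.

G is generated by a single element, so G is cyclic. The relator gives u³² = e and no smaller power is forced to be e, so the 32 powers {e, u, u², u³, u⁴, u⁵, u⁶, u⁷, u⁸, u⁹, u²², u²³, u²¹, u²⁰, u²⁴, u²⁵, u²⁶, u²⁷, u²⁸, u²⁹, u³¹, u³⁰, u¹², u¹³, u¹¹, u¹⁰, u¹⁴, u¹⁵, u¹⁶, u¹⁷, u¹⁸, u¹⁹} are distinct. Hence |G| = 32.

Answer: 32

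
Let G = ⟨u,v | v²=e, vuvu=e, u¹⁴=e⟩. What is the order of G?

Enumerate words in the generators, reducing via the relations: the distinct elements are
  {e, u, v, uv, u², u³, u⁴, u⁵, u⁶, u⁷, u⁸, u⁹, u²v, u³v, u¹², u¹³, u¹¹, u¹⁰, u⁴v, u⁵v, u⁶v, u⁷v, u⁸v, u⁹v, u¹²v, u¹³v, u¹¹v, u¹⁰v}.
No further products give new elements, so |G| = 28.

Answer: 28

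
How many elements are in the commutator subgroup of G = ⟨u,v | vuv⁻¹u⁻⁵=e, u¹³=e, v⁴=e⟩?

G' = [G, G] is generated by all commutators. The generator-pair commutators are: [u, v] = u⁹.
The subgroup they normally generate is {e, u, u², u³, u⁴, u⁵, u⁶, u⁷, u⁸, u⁹, u¹⁰, u¹¹, u¹²}, of order 13.
Check: |G/G'| = 52/13 = 4 is the order of the abelianisation.

Answer: 13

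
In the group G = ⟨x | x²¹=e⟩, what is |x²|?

Compute successive powers until reaching e:
  (x²)¹ = x², (x²)² = x⁴, (x²)³ = x⁶, (x²)⁴ = x⁸, (x²)⁵ = x¹⁰, (x²)⁶ = x¹², (x²)⁷ = x¹⁴, (x²)⁸ = x¹⁶, (x²)⁹ = x¹⁸, (x²)¹⁰ = x²⁰, (x²)¹¹ = x, (x²)¹² = x³, (x²)¹³ = x⁵, (x²)¹⁴ = x⁷, (x²)¹⁵ = x⁹, (x²)¹⁶ = x¹¹, (x²)¹⁷ = x¹³, (x²)¹⁸ = x¹⁵, (x²)¹⁹ = x¹⁷, (x²)²⁰ = x¹⁹, (x²)²¹ = e.
The smallest positive k with (x²)ᵏ = e is 21.

Answer: 21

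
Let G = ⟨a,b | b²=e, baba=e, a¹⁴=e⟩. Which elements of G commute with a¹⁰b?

⟨a¹⁰b⟩ ⊆ C_G(a¹⁰b) since powers of a¹⁰b commute with a¹⁰b; so |C_G(a¹⁰b)| ≥ |⟨a¹⁰b⟩| = 2.
By orbit–stabilizer, |C_G(a¹⁰b)| = |G| / |conj. class of a¹⁰b| = 28 / 7 = 4.
The 4 elements commuting with a¹⁰b are {e, a⁷, a³b, a¹⁰b}.

Answer: {e, a⁷, a³b, a¹⁰b}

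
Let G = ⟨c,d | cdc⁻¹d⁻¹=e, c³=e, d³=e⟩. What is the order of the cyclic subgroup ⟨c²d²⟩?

|⟨c²d²⟩| equals the order of c²d². Compute successive powers until reaching e:
  (c²d²)¹ = c²d², (c²d²)² = cd, (c²d²)³ = e.
The smallest positive k with (c²d²)ᵏ = e is 3, so |⟨c²d²⟩| = 3.

Answer: 3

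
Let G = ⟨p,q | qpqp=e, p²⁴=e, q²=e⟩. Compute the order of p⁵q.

Compute successive powers until reaching e:
  (p⁵q)¹ = p⁵q, (p⁵q)² = e.
The smallest positive k with (p⁵q)ᵏ = e is 2.

Answer: 2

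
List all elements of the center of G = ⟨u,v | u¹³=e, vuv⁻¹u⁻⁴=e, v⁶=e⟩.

An element z ∈ Z(G) iff z commutes with every generator.
For example e is central: e·u = u = u·e; e·v = v = v·e.
Whereas u ∉ Z(G) since u·v = uv ≠ u⁴v = v·u.
Checking each of the 78 elements this way gives Z(G) = {e}, of order 1.

Answer: {e}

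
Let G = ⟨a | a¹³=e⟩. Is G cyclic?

|G| = 13. The element a has order 13 (its powers give 13 distinct elements), so ⟨a⟩ = G and G is cyclic.

Answer: Yes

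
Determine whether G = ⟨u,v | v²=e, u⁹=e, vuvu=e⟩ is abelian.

u·v = uv but v·u = u⁸v, so u·v ≠ v·u and G is not abelian.

Answer: No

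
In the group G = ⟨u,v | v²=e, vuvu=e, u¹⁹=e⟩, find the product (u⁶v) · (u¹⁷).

Compute (u⁶v) · (u¹⁷) by multiplying left to right and reducing via the relations at each step:
  (u⁶v) · u¹⁷ = u⁸v

Answer: u⁸v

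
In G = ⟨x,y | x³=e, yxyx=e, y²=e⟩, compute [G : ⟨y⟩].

First find ord(y) by computing successive powers:
  y¹ = y, y² = e.
So |⟨y⟩| = ord(y) = 2. With |G| = 6, by Lagrange [G : ⟨y⟩] = 6/2 = 3.

Answer: 3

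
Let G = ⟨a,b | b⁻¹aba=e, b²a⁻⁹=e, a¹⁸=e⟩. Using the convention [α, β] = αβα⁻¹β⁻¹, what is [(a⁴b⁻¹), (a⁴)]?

[(a⁴b⁻¹), (a⁴)] = (a⁴b⁻¹)·(a⁴)·(a⁴b⁻¹)⁻¹·(a⁴)⁻¹.
  (a⁴b⁻¹) · (a⁴) = b⁻¹
  (b⁻¹) · (a⁴b) = a¹⁴
  (a¹⁴) · (a¹⁴) = a¹⁰

Answer: a¹⁰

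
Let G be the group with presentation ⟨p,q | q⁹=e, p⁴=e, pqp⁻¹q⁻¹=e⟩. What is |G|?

Enumerate words in the generators, reducing via the relations: the distinct elements are
  {e, p, q, pq, p², p³, q², q³, q⁴, q⁵, q⁶, q⁷, q⁸, pq², pq³, pq⁴, pq⁵, pq⁶, pq⁷, pq⁸, p²q, p³q, p²q², p²q³, p²q⁴, p²q⁵, p²q⁶, p²q⁷, p²q⁸, p³q², p³q³, p³q⁴, p³q⁵, p³q⁶, p³q⁷, p³q⁸}.
No further products give new elements, so |G| = 36.

Answer: 36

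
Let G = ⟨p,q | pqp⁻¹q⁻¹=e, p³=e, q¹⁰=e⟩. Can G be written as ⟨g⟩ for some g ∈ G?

|G| = 30. The element pq has order 30 (its powers give 30 distinct elements), so ⟨pq⟩ = G and G is cyclic.

Answer: Yes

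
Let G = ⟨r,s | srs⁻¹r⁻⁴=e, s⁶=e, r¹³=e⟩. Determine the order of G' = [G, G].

G' = [G, G] is generated by all commutators. The generator-pair commutators are: [r, s] = r¹⁰.
The subgroup they normally generate is {e, r, r², r³, r⁴, r⁵, r⁶, r⁷, r⁸, r⁹, r¹⁰, r¹¹, r¹²}, of order 13.
Check: |G/G'| = 78/13 = 6 is the order of the abelianisation.

Answer: 13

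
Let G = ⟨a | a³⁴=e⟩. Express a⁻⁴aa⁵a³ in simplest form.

Multiply left to right, reducing at each step:
  (a³⁰) · a = a³¹
  (a³¹) · a⁵ = a²
  (a²) · a³ = a⁵

Answer: a⁵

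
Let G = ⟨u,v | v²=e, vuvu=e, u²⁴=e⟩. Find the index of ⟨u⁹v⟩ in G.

First find ord(u⁹v) by computing successive powers:
  (u⁹v)¹ = u⁹v, (u⁹v)² = e.
So |⟨u⁹v⟩| = ord(u⁹v) = 2. With |G| = 48, by Lagrange [G : ⟨u⁹v⟩] = 48/2 = 24.

Answer: 24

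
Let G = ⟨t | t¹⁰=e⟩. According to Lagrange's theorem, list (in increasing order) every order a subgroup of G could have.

|G| = 10 = 2 · 5. By Lagrange's theorem the order of any subgroup divides 10; the divisors of 10 are 1, 2, 5, 10.

Answer: 1, 2, 5, 10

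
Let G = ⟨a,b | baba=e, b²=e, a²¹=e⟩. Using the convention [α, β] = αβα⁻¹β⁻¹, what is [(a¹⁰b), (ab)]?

[(a¹⁰b), (ab)] = (a¹⁰b)·(ab)·(a¹⁰b)⁻¹·(ab)⁻¹.
  (a¹⁰b) · (ab) = a⁹
  (a⁹) · (a¹⁰b) = a¹⁹b
  (a¹⁹b) · (ab) = a¹⁸

Answer: a¹⁸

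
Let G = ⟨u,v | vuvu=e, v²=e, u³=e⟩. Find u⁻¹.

The order of u is 3 (smallest k with uᵏ = e), so u⁻¹ = u² = u².
Check: u · (u²) → u · u² = e, giving e as required.

Answer: u²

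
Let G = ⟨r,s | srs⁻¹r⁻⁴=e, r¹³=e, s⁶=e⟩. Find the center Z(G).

An element z ∈ Z(G) iff z commutes with every generator.
For example e is central: e·r = r = r·e; e·s = s = s·e.
Whereas r ∉ Z(G) since r·s = rs ≠ r⁴s = s·r.
Checking each of the 78 elements this way gives Z(G) = {e}, of order 1.

Answer: {e}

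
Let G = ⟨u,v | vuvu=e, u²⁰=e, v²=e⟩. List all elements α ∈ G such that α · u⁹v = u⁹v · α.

⟨u⁹v⟩ ⊆ C_G(u⁹v) since powers of u⁹v commute with u⁹v; so |C_G(u⁹v)| ≥ |⟨u⁹v⟩| = 2.
By orbit–stabilizer, |C_G(u⁹v)| = |G| / |conj. class of u⁹v| = 40 / 10 = 4.
The 4 elements commuting with u⁹v are {e, u¹⁰, u¹⁹v, u⁹v}.

Answer: {e, u¹⁰, u¹⁹v, u⁹v}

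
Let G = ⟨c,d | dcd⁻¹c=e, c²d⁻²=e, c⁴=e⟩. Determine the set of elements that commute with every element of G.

An element z ∈ Z(G) iff z commutes with every generator.
For example c² is central: (c²)·c = c³ = c·(c²); (c²)·d = d⁻¹ = d·(c²).
Whereas c ∉ Z(G) since c·d = cd ≠ cd⁻¹ = d·c.
Checking each of the 8 elements this way gives Z(G) = {e, c²}, of order 2.

Answer: {e, c²}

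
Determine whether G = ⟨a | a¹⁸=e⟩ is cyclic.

|G| = 18. The element a has order 18 (its powers give 18 distinct elements), so ⟨a⟩ = G and G is cyclic.

Answer: Yes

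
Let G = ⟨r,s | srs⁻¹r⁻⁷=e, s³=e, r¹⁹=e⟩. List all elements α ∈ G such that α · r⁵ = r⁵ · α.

⟨r⁵⟩ ⊆ C_G(r⁵) since powers of r⁵ commute with r⁵; so |C_G(r⁵)| ≥ |⟨r⁵⟩| = 19.
By orbit–stabilizer, |C_G(r⁵)| = |G| / |conj. class of r⁵| = 57 / 3 = 19.
The 19 elements commuting with r⁵ are {e, r, r², r³, r⁴, r⁵, r⁶, r⁷, r⁸, r⁹, r¹⁰, r¹¹, r¹², r¹³, r¹⁴, r¹⁵, r¹⁶, r¹⁷, r¹⁸}.

Answer: {e, r, r², r³, r⁴, r⁵, r⁶, r⁷, r⁸, r⁹, r¹⁰, r¹¹, r¹², r¹³, r¹⁴, r¹⁵, r¹⁶, r¹⁷, r¹⁸}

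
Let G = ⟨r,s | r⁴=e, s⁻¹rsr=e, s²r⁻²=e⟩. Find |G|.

Enumerate words in the generators, reducing via the relations: the distinct elements are
  {e, r, s, rs, r², r³, s⁻¹, rs⁻¹}.
No further products give new elements, so |G| = 8.

Answer: 8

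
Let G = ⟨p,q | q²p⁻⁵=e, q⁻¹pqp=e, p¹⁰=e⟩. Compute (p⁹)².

Compute successive powers of (p⁹), reducing at each step:
  (p⁹)²: (p⁹) · p⁹ = p⁸

Answer: p⁸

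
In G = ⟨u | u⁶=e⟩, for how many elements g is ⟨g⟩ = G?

G is cyclic of order 6. An element generates G iff its order is 6, and a cyclic group of order 6 has exactly φ(6) = 2 such elements.

Answer: 2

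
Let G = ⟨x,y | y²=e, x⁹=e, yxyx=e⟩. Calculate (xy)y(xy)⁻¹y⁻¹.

[(xy), y] = (xy)·y·(xy)⁻¹·y⁻¹.
  (xy) · y = x
  x · (xy) = x²y
  (x²y) · y = x²

Answer: x²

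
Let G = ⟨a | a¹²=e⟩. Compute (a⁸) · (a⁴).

Compute (a⁸) · (a⁴) by multiplying left to right and reducing via the relations at each step:
  (a⁸) · a⁴ = e

Answer: e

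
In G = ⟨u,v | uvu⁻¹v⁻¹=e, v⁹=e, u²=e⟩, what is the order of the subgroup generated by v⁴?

|⟨v⁴⟩| equals the order of v⁴. Compute successive powers until reaching e:
  (v⁴)¹ = v⁴, (v⁴)² = v⁸, (v⁴)³ = v³, (v⁴)⁴ = v⁷, (v⁴)⁵ = v², (v⁴)⁶ = v⁶, (v⁴)⁷ = v, (v⁴)⁸ = v⁵, (v⁴)⁹ = e.
The smallest positive k with (v⁴)ᵏ = e is 9, so |⟨v⁴⟩| = 9.

Answer: 9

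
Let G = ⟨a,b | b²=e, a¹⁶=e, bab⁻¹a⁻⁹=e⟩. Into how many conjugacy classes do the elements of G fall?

The conjugacy classes (representative and size) are:
  [e] (size 1), [a⁹] (size 2), [a²] (size 1), [a³] (size 2), [a⁴] (size 1), [a¹³] (size 2), [a⁶] (size 1), [a¹⁵] (size 2), [a⁸] (size 1), [a¹⁰] (size 1), [a¹²] (size 1), [a¹⁴] (size 1), [b] (size 2), [ab] (size 2), [a²b] (size 2), [a¹¹b] (size 2), [a⁴b] (size 2), [a¹³b] (size 2), [a¹⁴b] (size 2), [a¹⁵b] (size 2).
Class equation: 1 + 2 + 1 + 2 + 1 + 2 + 1 + 2 + 1 + 1 + 1 + 1 + 2 + 2 + 2 + 2 + 2 + 2 + 2 + 2 = 32 = |G|. So G has 20 conjugacy classes.

Answer: 20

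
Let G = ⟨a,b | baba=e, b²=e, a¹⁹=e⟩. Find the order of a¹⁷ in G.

Compute successive powers until reaching e:
  (a¹⁷)¹ = a¹⁷, (a¹⁷)² = a¹⁵, (a¹⁷)³ = a¹³, (a¹⁷)⁴ = a¹¹, (a¹⁷)⁵ = a⁹, (a¹⁷)⁶ = a⁷, (a¹⁷)⁷ = a⁵, (a¹⁷)⁸ = a³, (a¹⁷)⁹ = a, (a¹⁷)¹⁰ = a¹⁸, (a¹⁷)¹¹ = a¹⁶, (a¹⁷)¹² = a¹⁴, (a¹⁷)¹³ = a¹², (a¹⁷)¹⁴ = a¹⁰, (a¹⁷)¹⁵ = a⁸, (a¹⁷)¹⁶ = a⁶, (a¹⁷)¹⁷ = a⁴, (a¹⁷)¹⁸ = a², (a¹⁷)¹⁹ = e.
The smallest positive k with (a¹⁷)ᵏ = e is 19.

Answer: 19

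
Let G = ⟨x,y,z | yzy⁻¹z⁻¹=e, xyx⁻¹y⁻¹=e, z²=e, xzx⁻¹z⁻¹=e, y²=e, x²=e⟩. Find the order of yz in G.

Compute successive powers until reaching e:
  (yz)¹ = yz, (yz)² = e.
The smallest positive k with (yz)ᵏ = e is 2.

Answer: 2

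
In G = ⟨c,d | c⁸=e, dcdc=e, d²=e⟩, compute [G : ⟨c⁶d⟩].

First find ord(c⁶d) by computing successive powers:
  (c⁶d)¹ = c⁶d, (c⁶d)² = e.
So |⟨c⁶d⟩| = ord(c⁶d) = 2. With |G| = 16, by Lagrange [G : ⟨c⁶d⟩] = 16/2 = 8.

Answer: 8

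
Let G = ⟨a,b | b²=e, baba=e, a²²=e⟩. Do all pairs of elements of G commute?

a·b = ab but b·a = a²¹b, so a·b ≠ b·a and G is not abelian.

Answer: No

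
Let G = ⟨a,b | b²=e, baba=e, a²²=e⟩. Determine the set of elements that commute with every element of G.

An element z ∈ Z(G) iff z commutes with every generator.
For example a¹¹ is central: (a¹¹)·a = a¹² = a·(a¹¹); (a¹¹)·b = a¹¹b = b·(a¹¹).
Whereas a ∉ Z(G) since a·b = ab ≠ a²¹b = b·a.
Checking each of the 44 elements this way gives Z(G) = {e, a¹¹}, of order 2.

Answer: {e, a¹¹}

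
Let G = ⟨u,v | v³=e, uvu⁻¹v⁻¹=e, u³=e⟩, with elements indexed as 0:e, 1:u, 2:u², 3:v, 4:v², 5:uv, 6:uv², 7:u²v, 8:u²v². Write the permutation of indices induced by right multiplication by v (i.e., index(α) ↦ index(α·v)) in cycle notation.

(0 3 4)(1 5 6)(2 7 8)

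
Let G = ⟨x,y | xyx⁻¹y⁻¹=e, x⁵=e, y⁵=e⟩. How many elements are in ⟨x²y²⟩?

|⟨x²y²⟩| equals the order of x²y². Compute successive powers until reaching e:
  (x²y²)¹ = x²y², (x²y²)² = x⁴y⁴, (x²y²)³ = xy, (x²y²)⁴ = x³y³, (x²y²)⁵ = e.
The smallest positive k with (x²y²)ᵏ = e is 5, so |⟨x²y²⟩| = 5.

Answer: 5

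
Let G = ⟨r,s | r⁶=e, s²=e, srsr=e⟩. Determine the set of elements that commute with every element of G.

An element z ∈ Z(G) iff z commutes with every generator.
For example r³ is central: (r³)·r = r⁴ = r·(r³); (r³)·s = r³s = s·(r³).
Whereas r ∉ Z(G) since r·s = rs ≠ r⁵s = s·r.
Checking each of the 12 elements this way gives Z(G) = {e, r³}, of order 2.

Answer: {e, r³}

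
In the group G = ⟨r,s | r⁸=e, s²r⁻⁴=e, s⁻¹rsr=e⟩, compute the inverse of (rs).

The order of (rs) is 4 (smallest k with (rs)ᵏ = e), so (rs)⁻¹ = (rs)³ = rs⁻¹.
Check: (rs) · (rs⁻¹) → (rs) · r = s;   s · s⁻¹ = e, giving e as required.

Answer: rs⁻¹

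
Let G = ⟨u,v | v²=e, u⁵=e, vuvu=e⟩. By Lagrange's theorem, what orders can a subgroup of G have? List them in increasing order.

|G| = 10 = 2 · 5. By Lagrange's theorem the order of any subgroup divides 10; the divisors of 10 are 1, 2, 5, 10.

Answer: 1, 2, 5, 10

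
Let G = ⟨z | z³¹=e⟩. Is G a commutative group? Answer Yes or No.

G has a single generator, so G is cyclic and hence abelian.

Answer: Yes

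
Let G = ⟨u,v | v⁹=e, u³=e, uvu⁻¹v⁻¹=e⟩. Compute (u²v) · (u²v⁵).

Compute (u²v) · (u²v⁵) by multiplying left to right and reducing via the relations at each step:
  (u²v) · u² = uv
  (uv) · v⁵ = uv⁶

Answer: uv⁶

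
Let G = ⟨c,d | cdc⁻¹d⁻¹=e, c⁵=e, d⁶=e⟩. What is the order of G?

Enumerate words in the generators, reducing via the relations: the distinct elements are
  {c, d, e, cd, c², c³, c⁴, d², d³, d⁴, d⁵, cd², cd³, cd⁴, cd⁵, c²d, c³d, c⁴d, c²d², c²d³, c²d⁴, c²d⁵, c³d², c³d³, c³d⁴, c³d⁵, c⁴d², c⁴d³, c⁴d⁴, c⁴d⁵}.
No further products give new elements, so |G| = 30.

Answer: 30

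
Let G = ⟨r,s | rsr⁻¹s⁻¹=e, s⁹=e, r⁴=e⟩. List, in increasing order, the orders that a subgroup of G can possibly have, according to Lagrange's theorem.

|G| = 36 = 2² · 3². By Lagrange's theorem the order of any subgroup divides 36; the divisors of 36 are 1, 2, 3, 4, 6, 9, 12, 18, 36.

Answer: 1, 2, 3, 4, 6, 9, 12, 18, 36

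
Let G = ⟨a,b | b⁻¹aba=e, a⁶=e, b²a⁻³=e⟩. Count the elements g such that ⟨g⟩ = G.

⟨g⟩ = G would require ord(g) = |G| = 12, but the maximum element order in G is 6 < 12. So G is not cyclic and no single element generates it: the count is 0.

Answer: 0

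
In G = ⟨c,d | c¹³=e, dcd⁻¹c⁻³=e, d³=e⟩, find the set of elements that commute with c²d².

⟨c²d²⟩ ⊆ C_G(c²d²) since powers of c²d² commute with c²d²; so |C_G(c²d²)| ≥ |⟨c²d²⟩| = 3.
By orbit–stabilizer, |C_G(c²d²)| = |G| / |conj. class of c²d²| = 39 / 13 = 3.
The 3 elements commuting with c²d² are {e, c²d², c⁷d}.

Answer: {e, c²d², c⁷d}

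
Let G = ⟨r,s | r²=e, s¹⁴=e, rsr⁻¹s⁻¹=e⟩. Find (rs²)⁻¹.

The order of (rs²) is 14 (smallest k with (rs²)ᵏ = e), so (rs²)⁻¹ = (rs²)¹³ = rs¹².
Check: (rs²) · (rs¹²) → (rs²) · r = s²;   (s²) · s¹² = e, giving e as required.

Answer: rs¹²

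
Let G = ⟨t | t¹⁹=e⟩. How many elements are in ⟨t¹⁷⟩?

|⟨t¹⁷⟩| equals the order of t¹⁷. Compute successive powers until reaching e:
  (t¹⁷)¹ = t¹⁷, (t¹⁷)² = t¹⁵, (t¹⁷)³ = t¹³, (t¹⁷)⁴ = t¹¹, (t¹⁷)⁵ = t⁹, (t¹⁷)⁶ = t⁷, (t¹⁷)⁷ = t⁵, (t¹⁷)⁸ = t³, (t¹⁷)⁹ = t, (t¹⁷)¹⁰ = t¹⁸, (t¹⁷)¹¹ = t¹⁶, (t¹⁷)¹² = t¹⁴, (t¹⁷)¹³ = t¹², (t¹⁷)¹⁴ = t¹⁰, (t¹⁷)¹⁵ = t⁸, (t¹⁷)¹⁶ = t⁶, (t¹⁷)¹⁷ = t⁴, (t¹⁷)¹⁸ = t², (t¹⁷)¹⁹ = e.
The smallest positive k with (t¹⁷)ᵏ = e is 19, so |⟨t¹⁷⟩| = 19.

Answer: 19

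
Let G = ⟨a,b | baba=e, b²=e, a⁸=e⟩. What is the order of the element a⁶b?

Compute successive powers until reaching e:
  (a⁶b)¹ = a⁶b, (a⁶b)² = e.
The smallest positive k with (a⁶b)ᵏ = e is 2.

Answer: 2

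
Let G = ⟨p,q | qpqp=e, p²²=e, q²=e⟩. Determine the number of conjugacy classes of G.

The conjugacy classes (representative and size) are:
  [e] (size 1), [p] (size 2), [p²] (size 2), [p¹⁹] (size 2), [p⁴] (size 2), [p⁵] (size 2), [p⁶] (size 2), [p⁷] (size 2), [p⁸] (size 2), [p¹³] (size 2), [p¹⁰] (size 2), [p¹¹] (size 1), [p⁶q] (size 11), [pq] (size 11).
Class equation: 1 + 2 + 2 + 2 + 2 + 2 + 2 + 2 + 2 + 2 + 2 + 1 + 11 + 11 = 44 = |G|. So G has 14 conjugacy classes.

Answer: 14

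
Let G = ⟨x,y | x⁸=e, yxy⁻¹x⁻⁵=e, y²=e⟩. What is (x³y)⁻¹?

The order of (x³y) is 8 (smallest k with (x³y)ᵏ = e), so (x³y)⁻¹ = (x³y)⁷ = xy.
Check: (x³y) · (xy) → (x³y) · x = y;   y · y = e, giving e as required.

Answer: xy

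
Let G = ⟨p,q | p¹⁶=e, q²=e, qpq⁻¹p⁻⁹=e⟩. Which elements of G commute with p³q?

⟨p³q⟩ ⊆ C_G(p³q) since powers of p³q commute with p³q; so |C_G(p³q)| ≥ |⟨p³q⟩| = 16.
By orbit–stabilizer, |C_G(p³q)| = |G| / |conj. class of p³q| = 32 / 2 = 16.
The 16 elements commuting with p³q are {e, p², p⁴, p⁶, p⁸, p¹⁰, p¹², p¹⁴, p⁹q, pq, p¹¹q, p³q, p¹³q, p⁵q, p¹⁵q, p⁷q}.

Answer: {e, p², p⁴, p⁶, p⁸, p¹⁰, p¹², p¹⁴, p⁹q, pq, p¹¹q, p³q, p¹³q, p⁵q, p¹⁵q, p⁷q}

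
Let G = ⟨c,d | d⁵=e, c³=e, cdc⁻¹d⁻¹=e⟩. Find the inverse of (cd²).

The order of (cd²) is 15 (smallest k with (cd²)ᵏ = e), so (cd²)⁻¹ = (cd²)¹⁴ = c²d³.
Check: (cd²) · (c²d³) → (cd²) · c² = d²;   (d²) · d³ = e, giving e as required.

Answer: c²d³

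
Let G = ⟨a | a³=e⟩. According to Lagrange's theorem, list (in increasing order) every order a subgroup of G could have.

|G| = 3 = 3. By Lagrange's theorem the order of any subgroup divides 3; the divisors of 3 are 1, 3.

Answer: 1, 3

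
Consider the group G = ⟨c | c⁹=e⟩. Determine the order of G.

G is generated by a single element, so G is cyclic. The relator gives c⁹ = e and no smaller power is forced to be e, so the 9 powers {c, e, c², c³, c⁴, c⁵, c⁶, c⁷, c⁸} are distinct. Hence |G| = 9.

Answer: 9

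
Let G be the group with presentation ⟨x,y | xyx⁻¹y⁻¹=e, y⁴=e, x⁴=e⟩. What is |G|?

Enumerate words in the generators, reducing via the relations: the distinct elements are
  {e, x, y, xy, x², x³, y², y³, xy², xy³, x²y, x³y, x²y², x²y³, x³y², x³y³}.
No further products give new elements, so |G| = 16.

Answer: 16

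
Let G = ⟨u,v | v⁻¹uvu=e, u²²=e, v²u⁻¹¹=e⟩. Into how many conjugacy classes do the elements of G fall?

The conjugacy classes (representative and size) are:
  [e] (size 1), [u²¹] (size 2), [u²] (size 2), [u³] (size 2), [u¹⁸] (size 2), [u¹⁷] (size 2), [u⁶] (size 2), [u⁷] (size 2), [u⁸] (size 2), [u¹³] (size 2), [u¹²] (size 2), [u¹¹] (size 1), [u¹⁰v] (size 11), [u⁷v] (size 11).
Class equation: 1 + 2 + 2 + 2 + 2 + 2 + 2 + 2 + 2 + 2 + 2 + 1 + 11 + 11 = 44 = |G|. So G has 14 conjugacy classes.

Answer: 14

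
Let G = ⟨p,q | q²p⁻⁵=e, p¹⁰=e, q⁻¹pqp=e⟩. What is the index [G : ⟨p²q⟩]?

First find ord(p²q) by computing successive powers:
  (p²q)¹ = p²q, (p²q)² = p⁵, (p²q)³ = p²q⁻¹, (p²q)⁴ = e.
So |⟨p²q⟩| = ord(p²q) = 4. With |G| = 20, by Lagrange [G : ⟨p²q⟩] = 20/4 = 5.

Answer: 5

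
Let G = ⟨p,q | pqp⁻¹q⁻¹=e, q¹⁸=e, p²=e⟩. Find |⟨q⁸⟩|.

|⟨q⁸⟩| equals the order of q⁸. Compute successive powers until reaching e:
  (q⁸)¹ = q⁸, (q⁸)² = q¹⁶, (q⁸)³ = q⁶, (q⁸)⁴ = q¹⁴, (q⁸)⁵ = q⁴, (q⁸)⁶ = q¹², (q⁸)⁷ = q², (q⁸)⁸ = q¹⁰, (q⁸)⁹ = e.
The smallest positive k with (q⁸)ᵏ = e is 9, so |⟨q⁸⟩| = 9.

Answer: 9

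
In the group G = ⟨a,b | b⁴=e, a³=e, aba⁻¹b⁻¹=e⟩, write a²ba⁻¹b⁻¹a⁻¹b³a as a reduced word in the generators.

Multiply left to right, reducing at each step:
  (a²) · b = a²b
  (a²b) · a⁻¹ = ab
  (ab) · b⁻¹ = a
  a · a⁻¹ = e
  e · b³ = b³
  (b³) · a = ab³

Answer: ab³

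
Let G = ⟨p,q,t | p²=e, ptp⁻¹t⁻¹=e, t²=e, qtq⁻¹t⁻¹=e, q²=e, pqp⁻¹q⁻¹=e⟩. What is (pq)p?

Compute (pq) · p by multiplying left to right and reducing via the relations at each step:
  (pq) · p = q

Answer: q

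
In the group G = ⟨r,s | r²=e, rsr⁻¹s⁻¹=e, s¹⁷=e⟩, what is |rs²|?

Compute successive powers until reaching e:
  (rs²)¹ = rs², (rs²)² = s⁴, (rs²)³ = rs⁶, (rs²)⁴ = s⁸, (rs²)⁵ = rs¹⁰, (rs²)⁶ = s¹², (rs²)⁷ = rs¹⁴, (rs²)⁸ = s¹⁶, (rs²)⁹ = rs, (rs²)¹⁰ = s³, (rs²)¹¹ = rs⁵, (rs²)¹² = s⁷, (rs²)¹³ = rs⁹, (rs²)¹⁴ = s¹¹, (rs²)¹⁵ = rs¹³, (rs²)¹⁶ = s¹⁵, (rs²)¹⁷ = r, (rs²)¹⁸ = s², (rs²)¹⁹ = rs⁴, (rs²)²⁰ = s⁶, (rs²)²¹ = rs⁸, (rs²)²² = s¹⁰, (rs²)²³ = rs¹², (rs²)²⁴ = s¹⁴, (rs²)²⁵ = rs¹⁶, (rs²)²⁶ = s, (rs²)²⁷ = rs³, (rs²)²⁸ = s⁵, (rs²)²⁹ = rs⁷, (rs²)³⁰ = s⁹, (rs²)³¹ = rs¹¹, (rs²)³² = s¹³, (rs²)³³ = rs¹⁵, (rs²)³⁴ = e.
The smallest positive k with (rs²)ᵏ = e is 34.

Answer: 34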